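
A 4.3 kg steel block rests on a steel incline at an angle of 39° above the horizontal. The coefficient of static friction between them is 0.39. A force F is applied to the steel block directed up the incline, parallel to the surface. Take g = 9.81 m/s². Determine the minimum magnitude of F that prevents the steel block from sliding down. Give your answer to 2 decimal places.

The normal force is N = mg cos 39° = 32.782 N. With F at its minimum the steel block is on the verge of sliding down, so static friction is at its maximum μ_s N = 0.39 × 32.782 = 12.785 N and acts up the slope.
Equilibrium along the incline: F + μ_s N = mg sin 39°, so F = 26.547 − 12.785 = 13.762 N.

13.76 N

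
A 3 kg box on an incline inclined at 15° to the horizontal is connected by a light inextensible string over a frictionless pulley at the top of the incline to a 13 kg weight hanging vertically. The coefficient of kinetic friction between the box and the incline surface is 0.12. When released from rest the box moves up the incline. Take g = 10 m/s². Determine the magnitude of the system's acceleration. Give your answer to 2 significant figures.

7.4 m/s²

For the box on the incline: the weight component along the slope is m₁g sin 15° = 3 × 10 × 0.2588 = 7.764 N and the normal force is N = m₁g cos 15° = 28.978 N.
Kinetic friction opposes the box's motion up the incline: f = μN = 0.12 × 28.978 = 3.477 N acting down the slope.
Newton's second law for the box (up-slope positive): T − 7.764 − 3.477 = 3 a. For the hanging weight (downward positive): 13 × 10 − T = 13 a.
Adding the two equations eliminates T: 118.759 = 16 a, so a = 7.4224 m/s².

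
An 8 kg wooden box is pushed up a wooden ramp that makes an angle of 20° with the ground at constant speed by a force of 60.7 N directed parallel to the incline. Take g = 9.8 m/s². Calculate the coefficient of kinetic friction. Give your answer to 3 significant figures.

0.460

At constant speed ΣF = 0 along the incline. The applied 60.7 N acts up the slope; the weight component mg sin 20° = 26.814 N and kinetic friction μN both act down the slope.
So 60.7 = 26.814 + μ × 73.672, giving μ = (60.7 − 26.814) / 73.672 = 0.4600.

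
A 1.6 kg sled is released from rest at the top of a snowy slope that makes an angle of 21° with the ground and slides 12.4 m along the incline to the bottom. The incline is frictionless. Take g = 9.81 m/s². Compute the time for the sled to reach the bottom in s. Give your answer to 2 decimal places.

The weight component along the incline is mg sin 21° = 5.625 N and the normal force is N = mg cos 21° = 14.653 N.
With no friction, a = g sin 21° = 3.5156 m/s².
Starting from rest, L = ½at², so t = √(2L/a) = √(2 × 12.4 / 3.5156) = 2.6560 s.

2.66 s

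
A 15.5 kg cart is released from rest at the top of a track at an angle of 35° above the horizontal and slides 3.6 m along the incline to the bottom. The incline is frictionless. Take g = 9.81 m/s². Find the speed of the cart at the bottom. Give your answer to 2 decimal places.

6.36 m/s

The weight component along the incline is mg sin 35° = 87.215 N and the normal force is N = mg cos 35° = 124.556 N.
With no friction, a = g sin 35° = 5.6268 m/s².
Starting from rest over a distance of 3.6 m, v² = 2aL = 2 × 5.6268 × 3.6 = 40.5130, so v = 6.3650 m/s.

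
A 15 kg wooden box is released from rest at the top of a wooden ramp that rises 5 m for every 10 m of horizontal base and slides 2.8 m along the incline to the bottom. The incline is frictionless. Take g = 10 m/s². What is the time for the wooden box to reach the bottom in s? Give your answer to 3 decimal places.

1.119 s

The weight component along the incline is mg sin 26.57° = 67.082 N and the normal force is N = mg cos 26.57° = 134.164 N.
With no friction, a = g sin 26.57° = 4.4721 m/s².
Starting from rest, L = ½at², so t = √(2L/a) = √(2 × 2.8 / 4.4721) = 1.1190 s.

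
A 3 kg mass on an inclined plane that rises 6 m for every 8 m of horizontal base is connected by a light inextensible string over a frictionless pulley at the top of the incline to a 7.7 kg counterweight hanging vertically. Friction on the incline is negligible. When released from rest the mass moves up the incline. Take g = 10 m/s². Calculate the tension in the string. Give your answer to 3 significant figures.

34.5 N

For the mass on the incline: the weight component along the slope is m₁g sin 36.87° = 3 × 10 × 0.6000 = 18.000 N and the normal force is N = m₁g cos 36.87° = 24.000 N.
Newton's second law for the mass (up-slope positive): T − 18.000 = 3 a. For the hanging counterweight (downward positive): 7.7 × 10 − T = 7.7 a.
Adding the two equations eliminates T: 59.000 = 10.7 a, so a = 5.5140 m/s².
Then from the hanging counterweight's equation, T = 7.7 × (10 − 5.5140) = 34.542 N.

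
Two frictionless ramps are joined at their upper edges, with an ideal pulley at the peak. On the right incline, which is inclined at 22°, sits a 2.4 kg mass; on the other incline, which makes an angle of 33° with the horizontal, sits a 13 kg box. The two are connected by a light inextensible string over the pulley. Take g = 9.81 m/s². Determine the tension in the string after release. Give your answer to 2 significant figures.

Resolve each weight along its own incline: the 2.4 kg mass has component 2.4 × 9.81 × sin 22° = 8.820 N down its slope, and the 13 kg mass has 13 × 9.81 × sin 33° = 69.458 N down its slope.
The 13 kg side's 69.458 N exceeds the other side's 8.820 N, so that mass slides down and the 2.4 kg mass slides up. Taking that direction as positive, Newton's second law for the whole system gives 69.458 − 8.820 = (2.4 + 13) a, so a = 60.638 / 15.4 = 3.9375 m/s².
For the 2.4 kg mass (up-slope positive): T − 8.820 = 2.4 × 3.9375, so T = 18.270 N.

18 N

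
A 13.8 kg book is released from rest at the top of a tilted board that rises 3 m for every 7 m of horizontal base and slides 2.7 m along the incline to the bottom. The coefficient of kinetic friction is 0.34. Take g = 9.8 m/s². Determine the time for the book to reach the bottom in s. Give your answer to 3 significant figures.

2.60 s

The weight component along the incline is mg sin 23.20° = 53.274 N and the normal force is N = mg cos 23.20° = 124.305 N.
Friction up the slope is f = μN = 0.34 × 124.305 = 42.264 N, so the net downslope force is 53.274 − 42.264 = 11.010 N and a = 11.010 / 13.8 = 0.7978 m/s².
Starting from rest, L = ½at², so t = √(2L/a) = √(2 × 2.7 / 0.7978) = 2.6017 s.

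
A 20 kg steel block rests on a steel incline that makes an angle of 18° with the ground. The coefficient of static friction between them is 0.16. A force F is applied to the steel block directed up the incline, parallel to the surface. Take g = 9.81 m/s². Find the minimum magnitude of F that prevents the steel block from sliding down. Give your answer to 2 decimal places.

The normal force is N = mg cos 18° = 186.597 N. With F at its minimum the steel block is on the verge of sliding down, so static friction is at its maximum μ_s N = 0.16 × 186.597 = 29.856 N and acts up the slope.
Equilibrium along the incline: F + μ_s N = mg sin 18°, so F = 60.629 − 29.856 = 30.773 N.

30.77 N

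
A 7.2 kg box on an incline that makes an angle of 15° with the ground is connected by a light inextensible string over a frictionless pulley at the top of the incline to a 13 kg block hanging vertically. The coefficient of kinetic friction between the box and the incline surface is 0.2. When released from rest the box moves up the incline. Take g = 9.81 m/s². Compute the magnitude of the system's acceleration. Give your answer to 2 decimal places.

For the box on the incline: the weight component along the slope is m₁g sin 15° = 7.2 × 9.81 × 0.2588 = 18.280 N and the normal force is N = m₁g cos 15° = 68.225 N.
Kinetic friction opposes the box's motion up the incline: f = μN = 0.2 × 68.225 = 13.645 N acting down the slope.
Newton's second law for the box (up-slope positive): T − 18.280 − 13.645 = 7.2 a. For the hanging block (downward positive): 13 × 9.81 − T = 13 a.
Adding the two equations eliminates T: 95.605 = 20.2 a, so a = 4.7329 m/s².

4.73 m/s²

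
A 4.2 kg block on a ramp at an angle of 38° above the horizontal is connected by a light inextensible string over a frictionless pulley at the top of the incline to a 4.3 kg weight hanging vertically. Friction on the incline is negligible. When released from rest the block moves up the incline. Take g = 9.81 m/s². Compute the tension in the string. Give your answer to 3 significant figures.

33.7 N

For the block on the incline: the weight component along the slope is m₁g sin 38° = 4.2 × 9.81 × 0.6157 = 25.368 N and the normal force is N = m₁g cos 38° = 32.468 N.
Newton's second law for the block (up-slope positive): T − 25.368 = 4.2 a. For the hanging weight (downward positive): 4.3 × 9.81 − T = 4.3 a.
Adding the two equations eliminates T: 16.815 = 8.5 a, so a = 1.9782 m/s².
Then from the hanging weight's equation, T = 4.3 × (9.81 − 1.9782) = 33.677 N.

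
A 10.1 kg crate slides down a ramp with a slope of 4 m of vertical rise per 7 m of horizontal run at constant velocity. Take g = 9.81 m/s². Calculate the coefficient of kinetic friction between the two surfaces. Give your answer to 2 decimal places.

0.57

At constant velocity the net force along the incline is zero: mg sin 29.74° = μ mg cos 29.74°.
So μ = tan 29.74° = 0.4961 / 0.8682 = 0.5714.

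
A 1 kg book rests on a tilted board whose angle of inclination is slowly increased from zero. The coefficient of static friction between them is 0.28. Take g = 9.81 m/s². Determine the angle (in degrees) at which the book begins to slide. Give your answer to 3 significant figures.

At the threshold of sliding, static friction is at its maximum μ_s N and exactly balances the weight component along the incline: mg sin θ = μ_s mg cos θ.
Hence tan θ = μ_s = 0.28, so θ = arctan(0.28) = 15.6422°.

15.6°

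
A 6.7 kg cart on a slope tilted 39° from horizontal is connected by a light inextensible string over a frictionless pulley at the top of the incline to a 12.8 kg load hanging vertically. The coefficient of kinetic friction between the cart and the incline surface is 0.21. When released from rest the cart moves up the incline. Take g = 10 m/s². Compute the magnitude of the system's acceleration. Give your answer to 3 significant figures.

For the cart on the incline: the weight component along the slope is m₁g sin 39° = 6.7 × 10 × 0.6293 = 42.163 N and the normal force is N = m₁g cos 39° = 52.069 N.
Kinetic friction opposes the cart's motion up the incline: f = μN = 0.21 × 52.069 = 10.934 N acting down the slope.
Newton's second law for the cart (up-slope positive): T − 42.163 − 10.934 = 6.7 a. For the hanging load (downward positive): 12.8 × 10 − T = 12.8 a.
Adding the two equations eliminates T: 74.903 = 19.5 a, so a = 3.8412 m/s².

3.84 m/s²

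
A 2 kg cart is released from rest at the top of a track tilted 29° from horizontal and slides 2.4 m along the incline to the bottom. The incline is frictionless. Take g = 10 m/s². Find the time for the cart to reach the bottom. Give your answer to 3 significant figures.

The weight component along the incline is mg sin 29° = 9.696 N and the normal force is N = mg cos 29° = 17.492 N.
With no friction, a = g sin 29° = 4.8481 m/s².
Starting from rest, L = ½at², so t = √(2L/a) = √(2 × 2.4 / 4.8481) = 0.9950 s.

0.995 s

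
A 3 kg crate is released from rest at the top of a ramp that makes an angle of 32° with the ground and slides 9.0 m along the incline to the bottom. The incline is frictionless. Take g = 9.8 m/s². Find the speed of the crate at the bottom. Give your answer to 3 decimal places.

9.668 m/s

The weight component along the incline is mg sin 32° = 15.580 N and the normal force is N = mg cos 32° = 24.933 N.
With no friction, a = g sin 32° = 5.1932 m/s².
Starting from rest over a distance of 9.0 m, v² = 2aL = 2 × 5.1932 × 9.0 = 93.4776, so v = 9.6684 m/s.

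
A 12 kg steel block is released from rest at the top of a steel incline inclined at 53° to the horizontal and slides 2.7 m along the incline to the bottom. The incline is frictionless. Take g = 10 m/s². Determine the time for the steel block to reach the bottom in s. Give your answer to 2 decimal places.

0.82 s

The weight component along the incline is mg sin 53° = 95.836 N and the normal force is N = mg cos 53° = 72.218 N.
With no friction, a = g sin 53° = 7.9864 m/s².
Starting from rest, L = ½at², so t = √(2L/a) = √(2 × 2.7 / 7.9864) = 0.8223 s.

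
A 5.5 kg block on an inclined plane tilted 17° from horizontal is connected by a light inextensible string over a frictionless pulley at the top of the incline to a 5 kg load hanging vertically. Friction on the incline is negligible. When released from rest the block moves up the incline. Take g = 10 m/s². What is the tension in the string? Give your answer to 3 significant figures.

For the block on the incline: the weight component along the slope is m₁g sin 17° = 5.5 × 10 × 0.2924 = 16.082 N and the normal force is N = m₁g cos 17° = 52.597 N.
Newton's second law for the block (up-slope positive): T − 16.082 = 5.5 a. For the hanging load (downward positive): 5 × 10 − T = 5 a.
Adding the two equations eliminates T: 33.918 = 10.5 a, so a = 3.2303 m/s².
Then from the hanging load's equation, T = 5 × (10 − 3.2303) = 33.849 N.

33.8 N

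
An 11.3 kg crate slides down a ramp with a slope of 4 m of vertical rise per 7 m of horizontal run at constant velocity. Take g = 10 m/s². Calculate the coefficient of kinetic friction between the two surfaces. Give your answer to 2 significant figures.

0.57

At constant velocity the net force along the incline is zero: mg sin 29.74° = μ mg cos 29.74°.
So μ = tan 29.74° = 0.4961 / 0.8682 = 0.5714.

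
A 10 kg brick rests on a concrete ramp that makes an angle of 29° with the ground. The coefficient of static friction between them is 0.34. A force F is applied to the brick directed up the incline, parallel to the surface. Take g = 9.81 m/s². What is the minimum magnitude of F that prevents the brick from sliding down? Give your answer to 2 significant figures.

18 N

The normal force is N = mg cos 29° = 85.800 N. With F at its minimum the brick is on the verge of sliding down, so static friction is at its maximum μ_s N = 0.34 × 85.800 = 29.172 N and acts up the slope.
Equilibrium along the incline: F + μ_s N = mg sin 29°, so F = 47.560 − 29.172 = 18.388 N.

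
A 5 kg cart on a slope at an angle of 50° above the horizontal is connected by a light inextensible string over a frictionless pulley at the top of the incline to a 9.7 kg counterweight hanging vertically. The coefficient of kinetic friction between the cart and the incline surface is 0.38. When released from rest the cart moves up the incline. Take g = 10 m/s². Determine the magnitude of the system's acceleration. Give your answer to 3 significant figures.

3.16 m/s²

For the cart on the incline: the weight component along the slope is m₁g sin 50° = 5 × 10 × 0.7660 = 38.300 N and the normal force is N = m₁g cos 50° = 32.139 N.
Kinetic friction opposes the cart's motion up the incline: f = μN = 0.38 × 32.139 = 12.213 N acting down the slope.
Newton's second law for the cart (up-slope positive): T − 38.300 − 12.213 = 5 a. For the hanging counterweight (downward positive): 9.7 × 10 − T = 9.7 a.
Adding the two equations eliminates T: 46.487 = 14.7 a, so a = 3.1624 m/s².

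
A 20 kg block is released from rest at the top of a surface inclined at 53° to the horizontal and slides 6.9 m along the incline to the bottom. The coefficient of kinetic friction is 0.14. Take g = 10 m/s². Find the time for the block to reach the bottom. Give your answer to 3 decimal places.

The weight component along the incline is mg sin 53° = 159.727 N and the normal force is N = mg cos 53° = 120.363 N.
Friction up the slope is f = μN = 0.14 × 120.363 = 16.851 N, so the net downslope force is 159.727 − 16.851 = 142.876 N and a = 142.876 / 20 = 7.1438 m/s².
Starting from rest, L = ½at², so t = √(2L/a) = √(2 × 6.9 / 7.1438) = 1.3899 s.

1.390 s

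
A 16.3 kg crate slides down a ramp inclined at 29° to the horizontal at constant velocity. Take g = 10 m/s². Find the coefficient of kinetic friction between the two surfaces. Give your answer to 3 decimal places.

0.554

At constant velocity the net force along the incline is zero: mg sin 29° = μ mg cos 29°.
So μ = tan 29° = 0.4848 / 0.8746 = 0.5543.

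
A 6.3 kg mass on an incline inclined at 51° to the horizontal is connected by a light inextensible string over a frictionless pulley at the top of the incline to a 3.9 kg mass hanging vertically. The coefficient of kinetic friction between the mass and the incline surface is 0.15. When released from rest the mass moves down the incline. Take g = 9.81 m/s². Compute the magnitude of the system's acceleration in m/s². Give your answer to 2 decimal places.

For the mass on the incline: the weight component along the slope is m₁g sin 51° = 6.3 × 9.81 × 0.7771 = 48.027 N and the normal force is N = m₁g cos 51° = 38.894 N.
Kinetic friction opposes the mass's motion down the incline: f = μN = 0.15 × 38.894 = 5.834 N acting up the slope.
Newton's second law for the mass (down-slope positive): 48.027 − 5.834 − T = 6.3 a. For the hanging mass (upward positive): T − 3.9 × 9.81 = 3.9 a.
Adding the two equations eliminates T: 3.934 = 10.2 a, so a = 0.3857 m/s².

0.39 m/s²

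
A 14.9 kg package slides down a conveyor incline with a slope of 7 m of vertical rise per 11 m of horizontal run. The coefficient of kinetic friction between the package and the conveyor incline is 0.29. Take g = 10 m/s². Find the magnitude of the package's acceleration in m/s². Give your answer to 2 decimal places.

2.92 m/s²

Resolving the weight along the incline: the component pulling the package down the slope is mg sin 32.47° = 14.9 × 10 × 0.5369 = 79.998 N, and the normal force is N = mg cos 32.47° = 14.9 × 10 × 0.8437 = 125.711 N.
Kinetic friction acts up the slope with magnitude f = μN = 0.29 × 125.711 = 36.456 N.
Net force along the incline is 79.998 − 36.456 = 43.542 N, so a = 43.542 / 14.9 = 2.9223 m/s².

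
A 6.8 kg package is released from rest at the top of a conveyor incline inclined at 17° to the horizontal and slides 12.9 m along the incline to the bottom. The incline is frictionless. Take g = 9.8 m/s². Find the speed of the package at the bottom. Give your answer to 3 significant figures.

8.60 m/s

The weight component along the incline is mg sin 17° = 19.484 N and the normal force is N = mg cos 17° = 63.728 N.
With no friction, a = g sin 17° = 2.8652 m/s².
Starting from rest over a distance of 12.9 m, v² = 2aL = 2 × 2.8652 × 12.9 = 73.9222, so v = 8.5978 m/s.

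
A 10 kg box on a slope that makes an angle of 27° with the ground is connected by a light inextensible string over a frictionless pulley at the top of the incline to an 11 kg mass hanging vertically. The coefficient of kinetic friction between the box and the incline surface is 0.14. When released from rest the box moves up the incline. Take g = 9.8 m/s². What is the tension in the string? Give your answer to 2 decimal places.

For the box on the incline: the weight component along the slope is m₁g sin 27° = 10 × 9.8 × 0.4540 = 44.492 N and the normal force is N = m₁g cos 27° = 87.319 N.
Kinetic friction opposes the box's motion up the incline: f = μN = 0.14 × 87.319 = 12.225 N acting down the slope.
Newton's second law for the box (up-slope positive): T − 44.492 − 12.225 = 10 a. For the hanging mass (downward positive): 11 × 9.8 − T = 11 a.
Adding the two equations eliminates T: 51.083 = 21 a, so a = 2.4325 m/s².
Then from the hanging mass's equation, T = 11 × (9.8 − 2.4325) = 81.043 N.

81.04 N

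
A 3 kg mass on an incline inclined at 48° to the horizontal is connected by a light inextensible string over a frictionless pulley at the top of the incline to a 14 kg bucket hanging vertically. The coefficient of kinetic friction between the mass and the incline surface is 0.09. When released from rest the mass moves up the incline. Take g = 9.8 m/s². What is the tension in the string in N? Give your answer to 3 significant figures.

For the mass on the incline: the weight component along the slope is m₁g sin 48° = 3 × 9.8 × 0.7431 = 21.847 N and the normal force is N = m₁g cos 48° = 19.672 N.
Kinetic friction opposes the mass's motion up the incline: f = μN = 0.09 × 19.672 = 1.770 N acting down the slope.
Newton's second law for the mass (up-slope positive): T − 21.847 − 1.770 = 3 a. For the hanging bucket (downward positive): 14 × 9.8 − T = 14 a.
Adding the two equations eliminates T: 113.583 = 17 a, so a = 6.6814 m/s².
Then from the hanging bucket's equation, T = 14 × (9.8 − 6.6814) = 43.660 N.

43.7 N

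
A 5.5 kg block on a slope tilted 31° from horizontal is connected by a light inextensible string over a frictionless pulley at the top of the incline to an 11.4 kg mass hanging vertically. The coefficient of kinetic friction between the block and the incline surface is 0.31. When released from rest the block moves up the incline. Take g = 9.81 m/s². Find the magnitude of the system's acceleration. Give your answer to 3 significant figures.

4.12 m/s²

For the block on the incline: the weight component along the slope is m₁g sin 31° = 5.5 × 9.81 × 0.5150 = 27.787 N and the normal force is N = m₁g cos 31° = 46.248 N.
Kinetic friction opposes the block's motion up the incline: f = μN = 0.31 × 46.248 = 14.337 N acting down the slope.
Newton's second law for the block (up-slope positive): T − 27.787 − 14.337 = 5.5 a. For the hanging mass (downward positive): 11.4 × 9.81 − T = 11.4 a.
Adding the two equations eliminates T: 69.710 = 16.9 a, so a = 4.1249 m/s².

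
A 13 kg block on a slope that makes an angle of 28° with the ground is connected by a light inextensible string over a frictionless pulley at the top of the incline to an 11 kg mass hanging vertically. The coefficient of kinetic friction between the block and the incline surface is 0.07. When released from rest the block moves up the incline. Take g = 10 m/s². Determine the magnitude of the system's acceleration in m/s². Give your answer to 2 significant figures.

1.7 m/s²

For the block on the incline: the weight component along the slope is m₁g sin 28° = 13 × 10 × 0.4695 = 61.035 N and the normal force is N = m₁g cos 28° = 114.783 N.
Kinetic friction opposes the block's motion up the incline: f = μN = 0.07 × 114.783 = 8.035 N acting down the slope.
Newton's second law for the block (up-slope positive): T − 61.035 − 8.035 = 13 a. For the hanging mass (downward positive): 11 × 10 − T = 11 a.
Adding the two equations eliminates T: 40.930 = 24 a, so a = 1.7054 m/s².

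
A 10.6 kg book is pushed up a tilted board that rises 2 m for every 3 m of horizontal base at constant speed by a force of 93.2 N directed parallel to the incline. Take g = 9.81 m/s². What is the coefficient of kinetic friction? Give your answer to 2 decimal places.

0.41

At constant speed ΣF = 0 along the incline. The applied 93.2 N acts up the slope; the weight component mg sin 33.69° = 57.681 N and kinetic friction μN both act down the slope.
So 93.2 = 57.681 + μ × 86.522, giving μ = (93.2 − 57.681) / 86.522 = 0.4105.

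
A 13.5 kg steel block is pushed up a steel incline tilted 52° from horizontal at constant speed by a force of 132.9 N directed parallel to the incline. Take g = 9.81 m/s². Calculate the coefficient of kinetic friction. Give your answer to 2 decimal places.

0.35

At constant speed ΣF = 0 along the incline. The applied 132.9 N acts up the slope; the weight component mg sin 52° = 104.360 N and kinetic friction μN both act down the slope.
So 132.9 = 104.360 + μ × 81.535, giving μ = (132.9 − 104.360) / 81.535 = 0.3500.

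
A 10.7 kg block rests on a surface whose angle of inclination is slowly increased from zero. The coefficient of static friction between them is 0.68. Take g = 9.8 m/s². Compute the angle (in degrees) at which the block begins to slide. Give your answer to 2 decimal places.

34.22°

At the threshold of sliding, static friction is at its maximum μ_s N and exactly balances the weight component along the incline: mg sin θ = μ_s mg cos θ.
Hence tan θ = μ_s = 0.68, so θ = arctan(0.68) = 34.2157°.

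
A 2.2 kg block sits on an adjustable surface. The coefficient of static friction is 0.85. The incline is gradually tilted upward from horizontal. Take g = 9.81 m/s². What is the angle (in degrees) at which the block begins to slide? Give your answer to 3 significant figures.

At the threshold of sliding, static friction is at its maximum μ_s N and exactly balances the weight component along the incline: mg sin θ = μ_s mg cos θ.
Hence tan θ = μ_s = 0.85, so θ = arctan(0.85) = 40.3645°.

40.4°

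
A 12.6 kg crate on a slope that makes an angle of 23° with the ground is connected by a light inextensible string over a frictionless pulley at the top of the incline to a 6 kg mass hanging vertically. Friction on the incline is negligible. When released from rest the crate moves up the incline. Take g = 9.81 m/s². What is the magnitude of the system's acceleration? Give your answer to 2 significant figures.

0.57 m/s²

For the crate on the incline: the weight component along the slope is m₁g sin 23° = 12.6 × 9.81 × 0.3907 = 48.293 N and the normal force is N = m₁g cos 23° = 113.780 N.
Newton's second law for the crate (up-slope positive): T − 48.293 = 12.6 a. For the hanging mass (downward positive): 6 × 9.81 − T = 6 a.
Adding the two equations eliminates T: 10.567 = 18.6 a, so a = 0.5681 m/s².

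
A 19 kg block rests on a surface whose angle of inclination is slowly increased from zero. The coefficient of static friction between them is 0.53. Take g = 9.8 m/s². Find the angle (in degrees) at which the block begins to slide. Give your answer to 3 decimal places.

At the threshold of sliding, static friction is at its maximum μ_s N and exactly balances the weight component along the incline: mg sin θ = μ_s mg cos θ.
Hence tan θ = μ_s = 0.53, so θ = arctan(0.53) = 27.9236°.

27.924°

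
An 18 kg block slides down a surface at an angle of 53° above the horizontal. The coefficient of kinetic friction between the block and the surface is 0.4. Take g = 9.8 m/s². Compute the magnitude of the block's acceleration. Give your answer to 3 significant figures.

5.47 m/s²

Resolving the weight along the incline: the component pulling the block down the slope is mg sin 53° = 18 × 9.8 × 0.7986 = 140.873 N, and the normal force is N = mg cos 53° = 18 × 9.8 × 0.6018 = 106.158 N.
Kinetic friction acts up the slope with magnitude f = μN = 0.4 × 106.158 = 42.463 N.
Net force along the incline is 140.873 − 42.463 = 98.410 N, so a = 98.410 / 18 = 5.4672 m/s².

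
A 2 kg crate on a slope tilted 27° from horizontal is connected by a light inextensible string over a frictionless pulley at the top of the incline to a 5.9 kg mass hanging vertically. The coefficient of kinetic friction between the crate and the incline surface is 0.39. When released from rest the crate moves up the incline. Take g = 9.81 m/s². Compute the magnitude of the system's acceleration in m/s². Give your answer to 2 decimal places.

For the crate on the incline: the weight component along the slope is m₁g sin 27° = 2 × 9.81 × 0.4540 = 8.907 N and the normal force is N = m₁g cos 27° = 17.482 N.
Kinetic friction opposes the crate's motion up the incline: f = μN = 0.39 × 17.482 = 6.818 N acting down the slope.
Newton's second law for the crate (up-slope positive): T − 8.907 − 6.818 = 2 a. For the hanging mass (downward positive): 5.9 × 9.81 − T = 5.9 a.
Adding the two equations eliminates T: 42.154 = 7.9 a, so a = 5.3359 m/s².

5.34 m/s²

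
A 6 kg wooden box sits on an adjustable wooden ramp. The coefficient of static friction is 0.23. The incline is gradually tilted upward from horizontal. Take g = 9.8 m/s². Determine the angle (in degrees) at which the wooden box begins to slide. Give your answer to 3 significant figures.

13.0°

At the threshold of sliding, static friction is at its maximum μ_s N and exactly balances the weight component along the incline: mg sin θ = μ_s mg cos θ.
Hence tan θ = μ_s = 0.23, so θ = arctan(0.23) = 12.9528°.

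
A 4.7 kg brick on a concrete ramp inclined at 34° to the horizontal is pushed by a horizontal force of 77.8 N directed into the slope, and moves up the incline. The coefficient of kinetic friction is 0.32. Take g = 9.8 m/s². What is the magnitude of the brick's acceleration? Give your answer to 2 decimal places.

2.68 m/s²

The horizontal push has components F cos 34° = 77.8 × 0.8290 = 64.496 N up the incline and F sin 34° = 77.8 × 0.5592 = 43.506 N pressing into the surface.
The normal force is therefore N = mg cos 34° + F sin 34° = 38.184 + 43.506 = 81.690 N, and kinetic friction down the slope is μN = 0.32 × 81.690 = 26.141 N.
Along the incline: F cos 34° − mg sin 34° − μN = ma, so 64.496 − 25.757 − 26.141 = 4.7 a, giving a = 2.6804 m/s².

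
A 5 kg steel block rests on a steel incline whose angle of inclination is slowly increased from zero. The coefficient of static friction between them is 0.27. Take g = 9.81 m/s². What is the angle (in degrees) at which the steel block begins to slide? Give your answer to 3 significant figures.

At the threshold of sliding, static friction is at its maximum μ_s N and exactly balances the weight component along the incline: mg sin θ = μ_s mg cos θ.
Hence tan θ = μ_s = 0.27, so θ = arctan(0.27) = 15.1096°.

15.1°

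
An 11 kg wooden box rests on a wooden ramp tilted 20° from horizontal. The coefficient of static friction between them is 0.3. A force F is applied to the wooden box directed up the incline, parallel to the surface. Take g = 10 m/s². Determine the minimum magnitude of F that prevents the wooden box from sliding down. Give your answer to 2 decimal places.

The normal force is N = mg cos 20° = 103.366 N. With F at its minimum the wooden box is on the verge of sliding down, so static friction is at its maximum μ_s N = 0.3 × 103.366 = 31.010 N and acts up the slope.
Equilibrium along the incline: F + μ_s N = mg sin 20°, so F = 37.622 − 31.010 = 6.612 N.

6.61 N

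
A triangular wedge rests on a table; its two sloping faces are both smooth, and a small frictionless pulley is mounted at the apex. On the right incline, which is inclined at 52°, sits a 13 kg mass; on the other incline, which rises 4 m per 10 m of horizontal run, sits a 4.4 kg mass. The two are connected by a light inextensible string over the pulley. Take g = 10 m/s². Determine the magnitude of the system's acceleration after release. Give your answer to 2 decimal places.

4.95 m/s²

Resolve each weight along its own incline: the 13 kg mass has component 13 × 10 × sin 52° = 102.441 N down its slope, and the 4.4 kg mass has 4.4 × 10 × sin 21.80° = 16.341 N down its slope.
The 13 kg side's 102.441 N exceeds the other side's 16.341 N, so that mass slides down and the 4.4 kg mass slides up. Taking that direction as positive, Newton's second law for the whole system gives 102.441 − 16.341 = (13 + 4.4) a, so a = 86.100 / 17.4 = 4.9483 m/s².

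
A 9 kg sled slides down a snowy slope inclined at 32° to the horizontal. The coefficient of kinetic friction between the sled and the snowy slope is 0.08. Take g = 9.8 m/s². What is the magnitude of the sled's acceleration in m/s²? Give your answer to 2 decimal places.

Resolving the weight along the incline: the component pulling the sled down the slope is mg sin 32° = 9 × 9.8 × 0.5299 = 46.737 N, and the normal force is N = mg cos 32° = 9 × 9.8 × 0.8480 = 74.794 N.
Kinetic friction acts up the slope with magnitude f = μN = 0.08 × 74.794 = 5.984 N.
Net force along the incline is 46.737 − 5.984 = 40.753 N, so a = 40.753 / 9 = 4.5281 m/s².

4.53 m/s²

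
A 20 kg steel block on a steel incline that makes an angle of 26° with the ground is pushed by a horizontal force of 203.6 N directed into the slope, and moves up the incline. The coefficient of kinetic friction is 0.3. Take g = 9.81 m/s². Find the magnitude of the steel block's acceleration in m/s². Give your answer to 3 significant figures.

0.865 m/s²

The horizontal push has components F cos 26° = 203.6 × 0.8988 = 182.996 N up the incline and F sin 26° = 203.6 × 0.4384 = 89.258 N pressing into the surface.
The normal force is therefore N = mg cos 26° + F sin 26° = 176.345 + 89.258 = 265.603 N, and kinetic friction down the slope is μN = 0.3 × 265.603 = 79.681 N.
Along the incline: F cos 26° − mg sin 26° − μN = ma, so 182.996 − 86.014 − 79.681 = 20 a, giving a = 0.8651 m/s².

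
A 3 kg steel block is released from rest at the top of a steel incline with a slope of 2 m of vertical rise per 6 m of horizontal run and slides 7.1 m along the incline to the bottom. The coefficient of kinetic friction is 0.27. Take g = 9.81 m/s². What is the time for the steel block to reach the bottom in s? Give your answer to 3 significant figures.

4.91 s

The weight component along the incline is mg sin 18.43° = 9.307 N and the normal force is N = mg cos 18.43° = 27.920 N.
Friction up the slope is f = μN = 0.27 × 27.920 = 7.538 N, so the net downslope force is 9.307 − 7.538 = 1.769 N and a = 1.769 / 3 = 0.5897 m/s².
Starting from rest, L = ½at², so t = √(2L/a) = √(2 × 7.1 / 0.5897) = 4.9071 s.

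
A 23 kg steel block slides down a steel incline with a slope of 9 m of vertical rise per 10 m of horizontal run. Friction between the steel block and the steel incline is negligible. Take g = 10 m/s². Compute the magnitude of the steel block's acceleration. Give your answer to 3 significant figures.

Resolving the weight along the incline: the component pulling the steel block down the slope is mg sin 41.99° = 23 × 10 × 0.6690 = 153.870 N, and the normal force is N = mg cos 41.99° = 23 × 10 × 0.7433 = 170.959 N.
With no friction the net force along the incline is 153.870 N, so a = g sin 41.99° = 153.870 / 23 = 6.6900 m/s².

6.69 m/s²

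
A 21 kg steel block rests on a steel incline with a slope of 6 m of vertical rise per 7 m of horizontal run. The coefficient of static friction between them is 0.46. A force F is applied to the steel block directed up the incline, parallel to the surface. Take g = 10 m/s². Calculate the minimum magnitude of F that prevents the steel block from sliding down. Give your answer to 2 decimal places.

63.32 N

The normal force is N = mg cos 40.60° = 159.444 N. With F at its minimum the steel block is on the verge of sliding down, so static friction is at its maximum μ_s N = 0.46 × 159.444 = 73.344 N and acts up the slope.
Equilibrium along the incline: F + μ_s N = mg sin 40.60°, so F = 136.666 − 73.344 = 63.322 N.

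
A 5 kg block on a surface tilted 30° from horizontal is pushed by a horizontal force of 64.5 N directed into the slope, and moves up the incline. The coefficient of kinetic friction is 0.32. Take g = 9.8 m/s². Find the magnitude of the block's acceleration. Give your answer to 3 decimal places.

The horizontal push has components F cos 30° = 64.5 × 0.8660 = 55.857 N up the incline and F sin 30° = 64.5 × 0.5000 = 32.250 N pressing into the surface.
The normal force is therefore N = mg cos 30° + F sin 30° = 42.434 + 32.250 = 74.684 N, and kinetic friction down the slope is μN = 0.32 × 74.684 = 23.899 N.
Along the incline: F cos 30° − mg sin 30° − μN = ma, so 55.857 − 24.500 − 23.899 = 5 a, giving a = 1.4916 m/s².

1.492 m/s²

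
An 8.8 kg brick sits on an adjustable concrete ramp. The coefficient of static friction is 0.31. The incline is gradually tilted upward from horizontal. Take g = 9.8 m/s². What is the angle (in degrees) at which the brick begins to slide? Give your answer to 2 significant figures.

At the threshold of sliding, static friction is at its maximum μ_s N and exactly balances the weight component along the incline: mg sin θ = μ_s mg cos θ.
Hence tan θ = μ_s = 0.31, so θ = arctan(0.31) = 17.2234°.

17°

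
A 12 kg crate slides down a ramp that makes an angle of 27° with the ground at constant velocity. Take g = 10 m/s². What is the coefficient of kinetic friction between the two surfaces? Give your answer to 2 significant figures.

At constant velocity the net force along the incline is zero: mg sin 27° = μ mg cos 27°.
So μ = tan 27° = 0.4540 / 0.8910 = 0.5095.

0.51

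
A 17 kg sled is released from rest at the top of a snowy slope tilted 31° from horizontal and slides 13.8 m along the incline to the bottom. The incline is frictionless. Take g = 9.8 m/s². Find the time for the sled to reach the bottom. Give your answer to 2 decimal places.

2.34 s

The weight component along the incline is mg sin 31° = 85.805 N and the normal force is N = mg cos 31° = 142.804 N.
With no friction, a = g sin 31° = 5.0474 m/s².
Starting from rest, L = ½at², so t = √(2L/a) = √(2 × 13.8 / 5.0474) = 2.3384 s.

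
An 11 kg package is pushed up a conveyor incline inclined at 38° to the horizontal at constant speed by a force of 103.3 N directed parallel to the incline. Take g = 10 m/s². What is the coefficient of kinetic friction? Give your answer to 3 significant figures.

At constant speed ΣF = 0 along the incline. The applied 103.3 N acts up the slope; the weight component mg sin 38° = 67.723 N and kinetic friction μN both act down the slope.
So 103.3 = 67.723 + μ × 86.681, giving μ = (103.3 − 67.723) / 86.681 = 0.4104.

0.410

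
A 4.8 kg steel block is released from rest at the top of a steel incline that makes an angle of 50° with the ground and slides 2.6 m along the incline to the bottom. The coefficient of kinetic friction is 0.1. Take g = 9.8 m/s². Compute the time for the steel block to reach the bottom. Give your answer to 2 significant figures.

The weight component along the incline is mg sin 50° = 36.035 N and the normal force is N = mg cos 50° = 30.237 N.
Friction up the slope is f = μN = 0.1 × 30.237 = 3.024 N, so the net downslope force is 36.035 − 3.024 = 33.011 N and a = 33.011 / 4.8 = 6.8773 m/s².
Starting from rest, L = ½at², so t = √(2L/a) = √(2 × 2.6 / 6.8773) = 0.8695 s.

0.87 s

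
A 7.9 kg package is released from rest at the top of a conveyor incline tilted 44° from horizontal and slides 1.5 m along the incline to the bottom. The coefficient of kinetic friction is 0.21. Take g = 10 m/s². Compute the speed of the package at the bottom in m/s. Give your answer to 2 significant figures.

The weight component along the incline is mg sin 44° = 54.878 N and the normal force is N = mg cos 44° = 56.828 N.
Friction up the slope is f = μN = 0.21 × 56.828 = 11.934 N, so the net downslope force is 54.878 − 11.934 = 42.944 N and a = 42.944 / 7.9 = 5.4359 m/s².
Starting from rest over a distance of 1.5 m, v² = 2aL = 2 × 5.4359 × 1.5 = 16.3077, so v = 4.0383 m/s.

4.0 m/s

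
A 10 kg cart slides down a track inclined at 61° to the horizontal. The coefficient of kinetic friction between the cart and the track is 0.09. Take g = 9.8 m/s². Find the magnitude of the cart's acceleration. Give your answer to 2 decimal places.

Resolving the weight along the incline: the component pulling the cart down the slope is mg sin 61° = 10 × 9.8 × 0.8746 = 85.711 N, and the normal force is N = mg cos 61° = 10 × 9.8 × 0.4848 = 47.510 N.
Kinetic friction acts up the slope with magnitude f = μN = 0.09 × 47.510 = 4.276 N.
Net force along the incline is 85.711 − 4.276 = 81.435 N, so a = 81.435 / 10 = 8.1435 m/s².

8.14 m/s²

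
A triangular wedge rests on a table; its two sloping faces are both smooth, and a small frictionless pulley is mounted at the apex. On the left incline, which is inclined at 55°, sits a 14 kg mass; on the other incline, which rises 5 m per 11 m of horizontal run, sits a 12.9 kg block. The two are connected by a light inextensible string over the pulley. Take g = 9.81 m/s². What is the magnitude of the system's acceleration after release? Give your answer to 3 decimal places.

Resolve each weight along its own incline: the 14 kg mass has component 14 × 9.81 × sin 55° = 112.502 N down its slope, and the 12.9 kg mass has 12.9 × 9.81 × sin 24.44° = 52.366 N down its slope.
The 14 kg side's 112.502 N exceeds the other side's 52.366 N, so that mass slides down and the 12.9 kg mass slides up. Taking that direction as positive, Newton's second law for the whole system gives 112.502 − 52.366 = (14 + 12.9) a, so a = 60.136 / 26.9 = 2.2355 m/s².

2.236 m/s²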